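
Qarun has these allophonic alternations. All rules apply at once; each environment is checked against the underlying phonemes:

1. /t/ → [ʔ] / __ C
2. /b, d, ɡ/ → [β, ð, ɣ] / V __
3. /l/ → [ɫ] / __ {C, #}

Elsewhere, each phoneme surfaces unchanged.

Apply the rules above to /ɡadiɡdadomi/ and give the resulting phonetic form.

/ɡ/ (word-initial): rule 2 targets it, but not immediately after a vowel → unchanged [ɡ].
/a/ (between /ɡ/ and /d/): no rule targets it → [a].
/d/ — between /a/ and /i/, immediately after a vowel — surfaces as [ð] (rule 2).
/i/ stays [i].
/ɡ/ meets the environment for rule 2 (immediately after a vowel) → [ɣ].
/d/ (between /ɡ/ and /a/): rule 2 targets it, but not immediately after a vowel → unchanged [d].
/a/ — not in any rule's target class → [a].
/d/ (between /a/ and /o/) occurs immediately after a vowel → [ð] by rule 2.
/o/ — not in any rule's target class → [o].
/m/ — not in any rule's target class → [m].
/i/ — not in any rule's target class → [i].

[ɡaðiɣdaðomi]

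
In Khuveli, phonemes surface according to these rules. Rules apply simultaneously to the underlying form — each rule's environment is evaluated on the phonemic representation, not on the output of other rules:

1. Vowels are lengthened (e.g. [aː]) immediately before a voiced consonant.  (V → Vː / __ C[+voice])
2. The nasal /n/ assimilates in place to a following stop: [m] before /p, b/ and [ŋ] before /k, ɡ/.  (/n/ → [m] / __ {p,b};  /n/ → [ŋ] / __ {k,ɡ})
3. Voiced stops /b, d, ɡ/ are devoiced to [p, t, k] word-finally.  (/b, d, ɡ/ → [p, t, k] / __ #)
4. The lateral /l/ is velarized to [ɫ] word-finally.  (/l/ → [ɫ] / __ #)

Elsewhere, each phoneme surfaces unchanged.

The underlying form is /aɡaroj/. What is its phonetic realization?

[aːɡaːroːj]

Rule 1 applies to /a/ (word-initial: before a voiced consonant) → [aː].
/ɡ/ — between /a/ and /a/; rule 3 does not apply here → [ɡ].
/a/ meets the environment for rule 1 (before a voiced consonant) → [aː].
/r/ (between /a/ and /o/) is unaffected → [r].
/o/ meets the environment for rule 1 (before a voiced consonant) → [oː].
/j/ — not in any rule's target class → [j].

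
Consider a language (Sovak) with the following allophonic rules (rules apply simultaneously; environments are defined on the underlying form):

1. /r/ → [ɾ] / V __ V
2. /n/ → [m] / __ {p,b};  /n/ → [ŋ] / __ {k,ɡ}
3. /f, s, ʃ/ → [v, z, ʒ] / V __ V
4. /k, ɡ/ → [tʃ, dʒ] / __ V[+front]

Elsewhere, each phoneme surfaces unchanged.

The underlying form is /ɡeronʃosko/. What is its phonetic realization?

[dʒeɾonʃosko]

Rule 4 applies to /ɡ/ (word-initial: before a front vowel) → [dʒ].
Rule 1 applies to /r/ (between /e/ and /o/: between two vowels) → [ɾ].
/n/ — between /o/ and /ʃ/; rule 2 does not apply here → [n].
/ʃ/ (between /n/ and /o/) fails the environment for rule 3, so it stays [ʃ].
/s/ (between /o/ and /k/) is in the target of rule 3 but the environment (between two vowels) is not met → [s].
/k/ (between /s/ and /o/) is in the target of rule 4 but the environment (before a front vowel) is not met → [k].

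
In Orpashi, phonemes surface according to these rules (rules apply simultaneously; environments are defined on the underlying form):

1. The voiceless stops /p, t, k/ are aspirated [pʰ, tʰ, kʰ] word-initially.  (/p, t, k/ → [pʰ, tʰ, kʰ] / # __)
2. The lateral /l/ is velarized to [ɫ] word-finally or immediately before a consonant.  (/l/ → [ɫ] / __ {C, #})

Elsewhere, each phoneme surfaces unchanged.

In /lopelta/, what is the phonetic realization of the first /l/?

/l/ (word-initial) is in the target of rule 2 but the environment (word-finally or immediately before a consonant) is not met → [l].

[l]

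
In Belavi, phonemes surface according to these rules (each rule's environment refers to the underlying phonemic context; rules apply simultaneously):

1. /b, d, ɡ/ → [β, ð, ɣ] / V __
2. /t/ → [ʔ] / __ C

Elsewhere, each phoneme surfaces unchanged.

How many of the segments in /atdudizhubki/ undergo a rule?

3

Segments that undergo a rule: /t/ → [ʔ] (rule 2); /d/ → [ð] (rule 1); /b/ → [β] (rule 1).
All other segments surface unchanged.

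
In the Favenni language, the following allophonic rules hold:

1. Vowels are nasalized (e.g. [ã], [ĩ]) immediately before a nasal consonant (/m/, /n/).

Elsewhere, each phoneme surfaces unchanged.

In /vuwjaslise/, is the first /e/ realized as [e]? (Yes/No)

Yes

/e/ (word-final): rule 1 targets it, but not before a nasal consonant → unchanged [e].
The actual realization is [e], which matches [e].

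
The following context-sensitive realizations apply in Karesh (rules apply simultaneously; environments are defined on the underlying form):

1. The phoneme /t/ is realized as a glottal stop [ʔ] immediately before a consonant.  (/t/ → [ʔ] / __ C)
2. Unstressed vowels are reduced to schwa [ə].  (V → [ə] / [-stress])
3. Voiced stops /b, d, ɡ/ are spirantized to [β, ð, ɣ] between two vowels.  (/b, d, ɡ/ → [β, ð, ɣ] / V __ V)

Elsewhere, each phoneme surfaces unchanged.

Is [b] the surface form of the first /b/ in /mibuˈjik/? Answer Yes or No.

No

/b/ (between /i/ and /u/) occurs between two vowels → [β] by rule 3.
The actual realization is [β], not [b].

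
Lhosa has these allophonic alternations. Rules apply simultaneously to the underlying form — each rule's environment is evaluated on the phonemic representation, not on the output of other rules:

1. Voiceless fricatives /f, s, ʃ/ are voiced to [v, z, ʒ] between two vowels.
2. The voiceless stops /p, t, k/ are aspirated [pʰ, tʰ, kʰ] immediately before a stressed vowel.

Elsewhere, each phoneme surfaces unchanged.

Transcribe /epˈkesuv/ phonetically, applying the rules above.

[epˈkʰezuv]

/e/ (word-initial): no rule targets it → [e].
/p/ — between /e/ and /k/; rule 2 does not apply here → [p].
Rule 2 applies to /k/ (between /p/ and /e/: immediately before a stressed vowel) → [kʰ].
/e/ (between /k/ and /s/): no rule targets it → [e].
/s/ — between /e/ and /u/, between two vowels — surfaces as [z] (rule 1).
/u/ — not in any rule's target class → [u].
/v/ — not in any rule's target class → [v].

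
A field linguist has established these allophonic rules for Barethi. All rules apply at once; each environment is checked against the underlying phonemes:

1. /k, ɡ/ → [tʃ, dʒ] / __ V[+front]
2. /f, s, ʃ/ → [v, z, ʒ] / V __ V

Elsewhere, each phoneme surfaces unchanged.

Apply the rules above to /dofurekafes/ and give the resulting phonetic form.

[dovurekaves]

/f/ — between /o/ and /u/, between two vowels — surfaces as [v] (rule 2).
/k/ (between /e/ and /a/) fails the environment for rule 1, so it stays [k].
/f/ — between /a/ and /e/, between two vowels — surfaces as [v] (rule 2).
/s/ — word-final; rule 2 does not apply here → [s].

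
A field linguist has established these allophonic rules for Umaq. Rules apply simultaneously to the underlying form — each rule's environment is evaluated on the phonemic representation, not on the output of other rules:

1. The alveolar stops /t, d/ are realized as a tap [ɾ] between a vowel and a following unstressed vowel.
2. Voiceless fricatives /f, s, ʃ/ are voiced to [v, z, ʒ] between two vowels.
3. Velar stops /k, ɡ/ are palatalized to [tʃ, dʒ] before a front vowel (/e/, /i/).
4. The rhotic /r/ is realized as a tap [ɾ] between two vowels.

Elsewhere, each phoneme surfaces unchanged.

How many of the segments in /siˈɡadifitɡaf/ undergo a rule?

2

Segments that undergo a rule: /d/ → [ɾ] (rule 1); /f/ → [v] (rule 2).
All other segments surface unchanged.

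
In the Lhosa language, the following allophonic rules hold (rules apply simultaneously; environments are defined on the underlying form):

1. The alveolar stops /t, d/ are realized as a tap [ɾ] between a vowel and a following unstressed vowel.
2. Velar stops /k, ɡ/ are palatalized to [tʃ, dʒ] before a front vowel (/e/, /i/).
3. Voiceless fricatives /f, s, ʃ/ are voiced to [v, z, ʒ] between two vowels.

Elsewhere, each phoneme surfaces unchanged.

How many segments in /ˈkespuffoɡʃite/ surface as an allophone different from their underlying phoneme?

Segments that undergo a rule: /k/ → [tʃ] (rule 2); /t/ → [ɾ] (rule 1).
All other segments surface unchanged.

2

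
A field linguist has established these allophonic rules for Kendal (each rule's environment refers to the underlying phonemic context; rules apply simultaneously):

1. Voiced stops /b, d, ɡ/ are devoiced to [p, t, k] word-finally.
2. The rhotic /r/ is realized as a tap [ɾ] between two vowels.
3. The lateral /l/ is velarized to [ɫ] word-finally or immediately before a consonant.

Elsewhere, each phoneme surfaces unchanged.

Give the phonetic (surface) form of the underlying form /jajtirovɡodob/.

/j/ (word-initial): no rule targets it → [j].
/a/ (between /j/ and /j/) is unaffected → [a].
/j/ (between /a/ and /t/): no rule targets it → [j].
/t/ (between /j/ and /i/) is unaffected → [t].
/i/ — not in any rule's target class → [i].
/r/ — between /i/ and /o/, between two vowels — surfaces as [ɾ] (rule 2).
/o/ (between /r/ and /v/) is unaffected → [o].
/v/ — not in any rule's target class → [v].
/ɡ/ (between /v/ and /o/) is in the target of rule 1 but the environment (word-finally) is not met → [ɡ].
/o/ — not in any rule's target class → [o].
/d/ — between /o/ and /o/; rule 1 does not apply here → [d].
/o/ (between /d/ and /b/) is unaffected → [o].
/b/ (word-final): word-finally, so rule 1 applies → [p].

[jajtiɾovɡodop]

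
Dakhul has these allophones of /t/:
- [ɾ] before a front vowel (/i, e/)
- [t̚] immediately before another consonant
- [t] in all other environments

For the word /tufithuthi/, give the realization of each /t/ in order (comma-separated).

[t], [t̚], [t̚]

Occurrence 1 (position 1): no conditioning environment matches → elsewhere allophone [t].
Occurrence 2 (position 5): immediately before another consonant → [t̚].
Occurrence 3 (position 8): immediately before another consonant → [t̚].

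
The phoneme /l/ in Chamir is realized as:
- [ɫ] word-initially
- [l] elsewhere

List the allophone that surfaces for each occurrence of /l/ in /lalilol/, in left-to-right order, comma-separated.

Occurrence 1 (position 1): word-initially → [ɫ].
Occurrence 2 (position 3): no conditioning environment matches → elsewhere allophone [l].
Occurrence 3 (position 5): no conditioning environment matches → elsewhere allophone [l].
Occurrence 4 (position 7): no conditioning environment matches → elsewhere allophone [l].

[ɫ], [l], [l], [l]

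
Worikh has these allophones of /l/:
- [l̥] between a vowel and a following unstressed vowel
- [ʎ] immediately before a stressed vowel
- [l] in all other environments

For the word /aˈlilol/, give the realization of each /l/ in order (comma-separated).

Occurrence 1 (position 2): immediately before a stressed vowel → [ʎ].
Occurrence 2 (position 4): between a vowel and a following unstressed vowel → [l̥].
Occurrence 3 (position 6): no conditioning environment matches → elsewhere allophone [l].

[ʎ], [l̥], [l]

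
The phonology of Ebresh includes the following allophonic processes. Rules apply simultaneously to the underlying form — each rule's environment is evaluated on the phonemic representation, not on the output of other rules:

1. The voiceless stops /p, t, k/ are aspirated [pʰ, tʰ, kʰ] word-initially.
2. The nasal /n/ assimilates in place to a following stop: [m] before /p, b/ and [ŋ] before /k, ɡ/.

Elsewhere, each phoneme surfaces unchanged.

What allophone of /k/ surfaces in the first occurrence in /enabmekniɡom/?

/k/ (between /e/ and /n/) is in the target of rule 1 but the environment (word-initially) is not met → [k].

[k]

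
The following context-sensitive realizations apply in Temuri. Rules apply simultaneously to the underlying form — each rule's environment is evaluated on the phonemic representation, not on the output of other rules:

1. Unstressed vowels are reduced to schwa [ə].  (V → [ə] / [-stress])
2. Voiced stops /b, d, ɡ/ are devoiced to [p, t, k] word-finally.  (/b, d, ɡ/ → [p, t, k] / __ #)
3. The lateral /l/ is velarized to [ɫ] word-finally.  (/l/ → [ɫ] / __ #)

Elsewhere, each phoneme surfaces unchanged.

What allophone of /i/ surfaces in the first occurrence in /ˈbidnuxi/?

[i]

/i/ (between /b/ and /d/) is in the target of rule 1 but the environment (in an unstressed syllable) is not met → [i].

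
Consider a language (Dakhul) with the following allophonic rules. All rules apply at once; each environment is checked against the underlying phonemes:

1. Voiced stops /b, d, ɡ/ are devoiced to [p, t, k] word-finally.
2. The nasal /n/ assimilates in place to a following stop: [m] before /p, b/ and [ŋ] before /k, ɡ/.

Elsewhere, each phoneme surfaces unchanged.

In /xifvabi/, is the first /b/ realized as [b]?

/b/ — between /a/ and /i/; rule 1 does not apply here → [b].
The actual realization is [b], which matches [b].

Yes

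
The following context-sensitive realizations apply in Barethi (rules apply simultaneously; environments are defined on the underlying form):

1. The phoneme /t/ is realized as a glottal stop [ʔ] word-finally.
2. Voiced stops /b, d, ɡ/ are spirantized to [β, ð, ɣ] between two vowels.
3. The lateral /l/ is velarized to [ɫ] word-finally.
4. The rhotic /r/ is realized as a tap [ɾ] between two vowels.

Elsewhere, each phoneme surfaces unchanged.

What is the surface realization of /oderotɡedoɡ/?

/d/ (between /o/ and /e/): between two vowels, so rule 2 applies → [ð].
/r/ (between /e/ and /o/) occurs between two vowels → [ɾ] by rule 4.
/t/ (between /o/ and /ɡ/): rule 1 targets it, but not word-finally → unchanged [t].
/ɡ/ — between /t/ and /e/; rule 2 does not apply here → [ɡ].
/d/ meets the environment for rule 2 (between two vowels) → [ð].
/ɡ/ (word-final): rule 2 targets it, but not between two vowels → unchanged [ɡ].

[oðeɾotɡeðoɡ]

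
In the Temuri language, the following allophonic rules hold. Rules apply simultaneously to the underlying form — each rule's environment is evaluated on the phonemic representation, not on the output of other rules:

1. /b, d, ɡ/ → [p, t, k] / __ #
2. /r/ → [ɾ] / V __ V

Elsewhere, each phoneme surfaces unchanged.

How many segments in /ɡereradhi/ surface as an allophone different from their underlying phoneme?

2

Segments that undergo a rule: /r/ → [ɾ] (rule 2); /r/ → [ɾ] (rule 2).
All other segments surface unchanged.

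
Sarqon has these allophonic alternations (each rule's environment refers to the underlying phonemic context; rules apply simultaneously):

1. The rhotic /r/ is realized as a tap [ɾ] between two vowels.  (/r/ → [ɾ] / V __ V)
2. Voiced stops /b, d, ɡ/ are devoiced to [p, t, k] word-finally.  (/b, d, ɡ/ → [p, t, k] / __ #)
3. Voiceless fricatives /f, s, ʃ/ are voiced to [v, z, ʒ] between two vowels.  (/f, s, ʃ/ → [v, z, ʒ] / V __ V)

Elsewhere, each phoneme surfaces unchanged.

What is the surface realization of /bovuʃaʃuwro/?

/b/ — word-initial; rule 2 does not apply here → [b].
/o/ — not in any rule's target class → [o].
/v/ (between /o/ and /u/): no rule targets it → [v].
/u/ stays [u].
/ʃ/ meets the environment for rule 3 (between two vowels) → [ʒ].
/a/ stays [a].
/ʃ/ (between /a/ and /u/) occurs between two vowels → [ʒ] by rule 3.
/u/ (between /ʃ/ and /w/) is unaffected → [u].
/w/ (between /u/ and /r/): no rule targets it → [w].
/r/ (between /w/ and /o/): rule 1 targets it, but not between two vowels → unchanged [r].
/o/ stays [o].

[bovuʒaʒuwro]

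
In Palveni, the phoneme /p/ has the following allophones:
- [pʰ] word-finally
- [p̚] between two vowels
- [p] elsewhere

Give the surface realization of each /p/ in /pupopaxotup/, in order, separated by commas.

Occurrence 1 (position 1): no conditioning environment matches → elsewhere allophone [p].
Occurrence 2 (position 3): between two vowels → [p̚].
Occurrence 3 (position 5): between two vowels → [p̚].
Occurrence 4 (position 11): word-finally → [pʰ].

[p], [p̚], [p̚], [pʰ]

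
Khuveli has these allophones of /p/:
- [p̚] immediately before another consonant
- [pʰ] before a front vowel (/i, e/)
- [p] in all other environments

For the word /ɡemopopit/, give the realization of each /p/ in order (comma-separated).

[p], [pʰ]

Occurrence 1 (position 5): no conditioning environment matches → elsewhere allophone [p].
Occurrence 2 (position 7): before a front vowel (/i, e/) → [pʰ].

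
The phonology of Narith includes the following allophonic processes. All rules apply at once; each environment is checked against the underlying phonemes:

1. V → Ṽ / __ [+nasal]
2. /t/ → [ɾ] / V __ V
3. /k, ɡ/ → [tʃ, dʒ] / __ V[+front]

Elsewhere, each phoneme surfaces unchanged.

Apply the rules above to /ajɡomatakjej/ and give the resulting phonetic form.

[ajɡõmaɾakjej]

/a/ (word-initial) is in the target of rule 1 but the environment (before a nasal consonant) is not met → [a].
/j/ — not in any rule's target class → [j].
/ɡ/ (between /j/ and /o/) fails the environment for rule 3, so it stays [ɡ].
/o/ (between /ɡ/ and /m/): before a nasal consonant, so rule 1 applies → [õ].
/m/ stays [m].
/a/ — between /m/ and /t/; rule 1 does not apply here → [a].
/t/ — between /a/ and /a/, between two vowels — surfaces as [ɾ] (rule 2).
/a/ (between /t/ and /k/) fails the environment for rule 1, so it stays [a].
/k/ (between /a/ and /j/) is in the target of rule 3 but the environment (before a front vowel) is not met → [k].
/j/ (between /k/ and /e/) is unaffected → [j].
/e/ — between /j/ and /j/; rule 1 does not apply here → [e].
/j/ — not in any rule's target class → [j].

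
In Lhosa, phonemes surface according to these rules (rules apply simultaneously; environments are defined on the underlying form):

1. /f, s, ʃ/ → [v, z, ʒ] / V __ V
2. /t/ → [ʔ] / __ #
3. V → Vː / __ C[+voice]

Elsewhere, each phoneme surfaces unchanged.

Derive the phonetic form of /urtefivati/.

[uːrteviːvati]

/u/ (word-initial) occurs before a voiced consonant → [uː] by rule 3.
/r/ (between /u/ and /t/): no rule targets it → [r].
/t/ — between /r/ and /e/; rule 2 does not apply here → [t].
/e/ — between /t/ and /f/; rule 3 does not apply here → [e].
/f/ meets the environment for rule 1 (between two vowels) → [v].
/i/ (between /f/ and /v/) occurs before a voiced consonant → [iː] by rule 3.
/v/ stays [v].
/a/ (between /v/ and /t/) fails the environment for rule 3, so it stays [a].
/t/ — between /a/ and /i/; rule 2 does not apply here → [t].
/i/ — word-final; rule 3 does not apply here → [i].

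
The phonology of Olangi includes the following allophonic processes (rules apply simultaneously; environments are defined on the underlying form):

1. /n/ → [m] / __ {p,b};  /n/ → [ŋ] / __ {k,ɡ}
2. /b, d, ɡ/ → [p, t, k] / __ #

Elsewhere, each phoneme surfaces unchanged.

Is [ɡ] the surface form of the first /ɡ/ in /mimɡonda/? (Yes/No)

/ɡ/ (between /m/ and /o/) fails the environment for rule 2, so it stays [ɡ].
The actual realization is [ɡ], which matches [ɡ].

Yes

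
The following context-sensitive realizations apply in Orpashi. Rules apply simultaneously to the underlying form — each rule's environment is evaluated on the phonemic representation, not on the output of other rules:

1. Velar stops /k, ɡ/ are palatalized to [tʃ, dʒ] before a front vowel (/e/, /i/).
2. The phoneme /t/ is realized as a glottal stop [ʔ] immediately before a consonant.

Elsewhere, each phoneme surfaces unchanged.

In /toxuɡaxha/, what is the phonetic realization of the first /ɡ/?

[ɡ]

/ɡ/ — between /u/ and /a/; rule 1 does not apply here → [ɡ].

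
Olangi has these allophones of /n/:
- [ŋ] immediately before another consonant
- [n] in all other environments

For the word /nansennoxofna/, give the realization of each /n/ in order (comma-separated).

[n], [ŋ], [ŋ], [n], [n]

Occurrence 1 (position 1): no conditioning environment matches → elsewhere allophone [n].
Occurrence 2 (position 3): immediately before another consonant → [ŋ].
Occurrence 3 (position 6): immediately before another consonant → [ŋ].
Occurrence 4 (position 7): no conditioning environment matches → elsewhere allophone [n].
Occurrence 5 (position 12): no conditioning environment matches → elsewhere allophone [n].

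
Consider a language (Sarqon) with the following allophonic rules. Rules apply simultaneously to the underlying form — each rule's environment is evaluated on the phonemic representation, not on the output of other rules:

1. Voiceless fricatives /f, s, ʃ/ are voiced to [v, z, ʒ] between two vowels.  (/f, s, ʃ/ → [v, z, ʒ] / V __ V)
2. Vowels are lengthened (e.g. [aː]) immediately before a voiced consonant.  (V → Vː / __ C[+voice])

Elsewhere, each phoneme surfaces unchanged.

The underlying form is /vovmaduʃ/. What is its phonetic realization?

[voːvmaːduʃ]

/o/ — between /v/ and /v/, before a voiced consonant — surfaces as [oː] (rule 2).
/a/ (between /m/ and /d/): before a voiced consonant, so rule 2 applies → [aː].
/u/ (between /d/ and /ʃ/): rule 2 targets it, but not before a voiced consonant → unchanged [u].
/ʃ/ (word-final) fails the environment for rule 1, so it stays [ʃ].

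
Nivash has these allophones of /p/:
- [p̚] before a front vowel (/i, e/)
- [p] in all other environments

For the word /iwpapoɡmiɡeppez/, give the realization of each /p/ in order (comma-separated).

Occurrence 1 (position 3): no conditioning environment matches → elsewhere allophone [p].
Occurrence 2 (position 5): no conditioning environment matches → elsewhere allophone [p].
Occurrence 3 (position 12): no conditioning environment matches → elsewhere allophone [p].
Occurrence 4 (position 13): before a front vowel (/i, e/) → [p̚].

[p], [p], [p], [p̚]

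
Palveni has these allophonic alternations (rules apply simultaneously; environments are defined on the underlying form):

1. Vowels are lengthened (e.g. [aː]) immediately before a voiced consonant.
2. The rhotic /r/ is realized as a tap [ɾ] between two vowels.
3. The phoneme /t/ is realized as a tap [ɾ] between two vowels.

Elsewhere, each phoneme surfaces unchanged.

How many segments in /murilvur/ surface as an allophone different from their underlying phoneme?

4

Segments that undergo a rule: /u/ → [uː] (rule 1); /r/ → [ɾ] (rule 2); /i/ → [iː] (rule 1); /u/ → [uː] (rule 1).
All other segments surface unchanged.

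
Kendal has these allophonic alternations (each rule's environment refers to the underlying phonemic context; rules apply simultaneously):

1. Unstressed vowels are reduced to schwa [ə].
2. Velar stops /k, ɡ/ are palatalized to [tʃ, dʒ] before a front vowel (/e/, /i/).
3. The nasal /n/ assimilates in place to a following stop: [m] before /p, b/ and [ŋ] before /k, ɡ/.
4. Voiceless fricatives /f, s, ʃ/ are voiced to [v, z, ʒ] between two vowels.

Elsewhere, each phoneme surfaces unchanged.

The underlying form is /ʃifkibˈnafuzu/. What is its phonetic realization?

[ʃəftʃəbˈnavəzə]

/ʃ/ (word-initial): rule 4 targets it, but not between two vowels → unchanged [ʃ].
/i/ meets the environment for rule 1 (in an unstressed syllable) → [ə].
/f/ (between /i/ and /k/) fails the environment for rule 4, so it stays [f].
/k/ (between /f/ and /i/): before a front vowel, so rule 2 applies → [tʃ].
/i/ (between /k/ and /b/): in an unstressed syllable, so rule 1 applies → [ə].
/b/ (between /i/ and /n/): no rule targets it → [b].
/n/ (between /b/ and /a/): rule 3 targets it, but not before a labial or velar stop → unchanged [n].
/a/ — between /n/ and /f/; rule 1 does not apply here → [a].
/f/ meets the environment for rule 4 (between two vowels) → [v].
/u/ — between /f/ and /z/, in an unstressed syllable — surfaces as [ə] (rule 1).
/z/ stays [z].
/u/ — word-final, in an unstressed syllable — surfaces as [ə] (rule 1).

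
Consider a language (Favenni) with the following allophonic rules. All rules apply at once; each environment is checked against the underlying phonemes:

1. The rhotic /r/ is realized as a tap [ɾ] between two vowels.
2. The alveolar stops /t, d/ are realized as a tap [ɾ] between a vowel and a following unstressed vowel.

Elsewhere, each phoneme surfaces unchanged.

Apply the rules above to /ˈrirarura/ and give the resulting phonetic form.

[ˈriɾaɾuɾa]

/r/ (word-initial) fails the environment for rule 1, so it stays [r].
/r/ (between /i/ and /a/): between two vowels, so rule 1 applies → [ɾ].
/r/ (between /a/ and /u/) occurs between two vowels → [ɾ] by rule 1.
/r/ meets the environment for rule 1 (between two vowels) → [ɾ].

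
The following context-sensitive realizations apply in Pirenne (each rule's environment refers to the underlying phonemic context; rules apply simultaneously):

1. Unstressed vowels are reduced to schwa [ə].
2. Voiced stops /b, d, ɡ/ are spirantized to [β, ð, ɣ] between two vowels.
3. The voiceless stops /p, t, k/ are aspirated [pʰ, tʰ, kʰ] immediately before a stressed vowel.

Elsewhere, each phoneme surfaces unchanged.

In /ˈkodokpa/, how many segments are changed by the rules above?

Segments that undergo a rule: /k/ → [kʰ] (rule 3); /d/ → [ð] (rule 2); /o/ → [ə] (rule 1); /a/ → [ə] (rule 1).
All other segments surface unchanged.

4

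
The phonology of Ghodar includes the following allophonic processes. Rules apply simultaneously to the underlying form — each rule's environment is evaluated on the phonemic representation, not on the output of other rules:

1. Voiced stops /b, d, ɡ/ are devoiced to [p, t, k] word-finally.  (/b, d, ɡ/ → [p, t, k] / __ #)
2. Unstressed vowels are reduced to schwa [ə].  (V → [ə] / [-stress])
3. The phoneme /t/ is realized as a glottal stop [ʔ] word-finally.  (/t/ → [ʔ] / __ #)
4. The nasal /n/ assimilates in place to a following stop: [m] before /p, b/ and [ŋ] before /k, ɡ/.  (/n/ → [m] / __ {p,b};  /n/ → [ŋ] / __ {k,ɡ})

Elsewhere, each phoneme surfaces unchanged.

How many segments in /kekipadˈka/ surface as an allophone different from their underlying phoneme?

3

Segments that undergo a rule: /e/ → [ə] (rule 2); /i/ → [ə] (rule 2); /a/ → [ə] (rule 2).
All other segments surface unchanged.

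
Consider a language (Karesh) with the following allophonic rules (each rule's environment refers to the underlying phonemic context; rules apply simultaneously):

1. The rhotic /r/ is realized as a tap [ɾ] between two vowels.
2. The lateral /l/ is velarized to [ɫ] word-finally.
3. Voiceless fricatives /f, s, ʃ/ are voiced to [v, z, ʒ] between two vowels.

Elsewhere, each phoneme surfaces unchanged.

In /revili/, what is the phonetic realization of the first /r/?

/r/ — word-initial; rule 1 does not apply here → [r].

[r]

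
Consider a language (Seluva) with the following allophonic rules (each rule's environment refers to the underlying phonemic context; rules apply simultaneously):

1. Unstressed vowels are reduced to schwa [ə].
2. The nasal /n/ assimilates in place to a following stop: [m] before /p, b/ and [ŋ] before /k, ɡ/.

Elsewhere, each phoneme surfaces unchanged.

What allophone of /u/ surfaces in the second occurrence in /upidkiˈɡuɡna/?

[u]

/u/ (between /ɡ/ and /ɡ/) fails the environment for rule 1, so it stays [u].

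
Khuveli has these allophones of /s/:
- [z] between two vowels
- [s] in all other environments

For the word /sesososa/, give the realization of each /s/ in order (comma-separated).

Occurrence 1 (position 1): no conditioning environment matches → elsewhere allophone [s].
Occurrence 2 (position 3): between two vowels → [z].
Occurrence 3 (position 5): between two vowels → [z].
Occurrence 4 (position 7): between two vowels → [z].

[s], [z], [z], [z]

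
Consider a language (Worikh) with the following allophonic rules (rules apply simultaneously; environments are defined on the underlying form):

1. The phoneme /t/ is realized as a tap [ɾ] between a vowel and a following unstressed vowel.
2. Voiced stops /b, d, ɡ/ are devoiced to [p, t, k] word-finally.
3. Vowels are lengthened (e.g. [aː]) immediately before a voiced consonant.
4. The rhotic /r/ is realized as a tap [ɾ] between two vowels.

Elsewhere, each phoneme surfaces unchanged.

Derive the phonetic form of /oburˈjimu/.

/o/ (word-initial) occurs before a voiced consonant → [oː] by rule 3.
/b/ (between /o/ and /u/): rule 2 targets it, but not word-finally → unchanged [b].
/u/ — between /b/ and /r/, before a voiced consonant — surfaces as [uː] (rule 3).
/r/ (between /u/ and /j/): rule 4 targets it, but not between two vowels → unchanged [r].
Rule 3 applies to /i/ (between /j/ and /m/: before a voiced consonant) → [iː].
/u/ (word-final) fails the environment for rule 3, so it stays [u].

[oːbuːrˈjiːmu]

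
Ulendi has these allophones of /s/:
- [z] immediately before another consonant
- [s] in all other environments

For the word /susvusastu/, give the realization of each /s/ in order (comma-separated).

Occurrence 1 (position 1): no conditioning environment matches → elsewhere allophone [s].
Occurrence 2 (position 3): immediately before another consonant → [z].
Occurrence 3 (position 6): no conditioning environment matches → elsewhere allophone [s].
Occurrence 4 (position 8): immediately before another consonant → [z].

[s], [z], [s], [z]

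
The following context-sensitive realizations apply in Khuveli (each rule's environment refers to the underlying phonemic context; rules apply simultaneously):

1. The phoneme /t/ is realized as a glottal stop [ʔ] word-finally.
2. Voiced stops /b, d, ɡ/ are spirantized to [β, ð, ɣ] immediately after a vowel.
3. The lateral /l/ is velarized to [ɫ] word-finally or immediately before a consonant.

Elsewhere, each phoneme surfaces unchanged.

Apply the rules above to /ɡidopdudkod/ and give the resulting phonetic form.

[ɡiðopduðkoð]

/ɡ/ — word-initial; rule 2 does not apply here → [ɡ].
/i/ (between /ɡ/ and /d/) is unaffected → [i].
/d/ (between /i/ and /o/): immediately after a vowel, so rule 2 applies → [ð].
/o/ (between /d/ and /p/): no rule targets it → [o].
/p/ (between /o/ and /d/): no rule targets it → [p].
/d/ (between /p/ and /u/) fails the environment for rule 2, so it stays [d].
/u/ — not in any rule's target class → [u].
Rule 2 applies to /d/ (between /u/ and /k/: immediately after a vowel) → [ð].
/k/ (between /d/ and /o/) is unaffected → [k].
/o/ — not in any rule's target class → [o].
/d/ — word-final, immediately after a vowel — surfaces as [ð] (rule 2).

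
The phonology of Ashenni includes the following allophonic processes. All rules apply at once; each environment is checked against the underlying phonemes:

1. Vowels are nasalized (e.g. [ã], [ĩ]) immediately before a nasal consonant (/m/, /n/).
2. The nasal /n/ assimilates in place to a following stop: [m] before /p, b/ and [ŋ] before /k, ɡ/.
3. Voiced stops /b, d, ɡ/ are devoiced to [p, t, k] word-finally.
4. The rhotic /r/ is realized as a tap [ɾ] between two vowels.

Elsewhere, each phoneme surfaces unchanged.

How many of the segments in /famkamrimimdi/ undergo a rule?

4

Segments that undergo a rule: /a/ → [ã] (rule 1); /a/ → [ã] (rule 1); /i/ → [ĩ] (rule 1); /i/ → [ĩ] (rule 1).
All other segments surface unchanged.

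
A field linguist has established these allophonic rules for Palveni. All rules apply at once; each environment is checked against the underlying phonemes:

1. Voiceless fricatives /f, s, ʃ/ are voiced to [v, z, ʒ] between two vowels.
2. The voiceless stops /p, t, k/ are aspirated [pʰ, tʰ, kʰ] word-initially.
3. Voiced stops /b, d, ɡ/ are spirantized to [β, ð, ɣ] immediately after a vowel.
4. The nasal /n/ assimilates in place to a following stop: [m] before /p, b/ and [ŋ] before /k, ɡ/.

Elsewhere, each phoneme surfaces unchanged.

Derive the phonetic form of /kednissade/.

/k/ (word-initial): word-initially, so rule 2 applies → [kʰ].
/e/ (between /k/ and /d/) is unaffected → [e].
/d/ — between /e/ and /n/, immediately after a vowel — surfaces as [ð] (rule 3).
/n/ (between /d/ and /i/): rule 4 targets it, but not before a labial or velar stop → unchanged [n].
/i/ stays [i].
/s/ (between /i/ and /s/) fails the environment for rule 1, so it stays [s].
/s/ (between /s/ and /a/): rule 1 targets it, but not between two vowels → unchanged [s].
/a/ (between /s/ and /d/) is unaffected → [a].
/d/ — between /a/ and /e/, immediately after a vowel — surfaces as [ð] (rule 3).
/e/ stays [e].

[kʰeðnissaðe]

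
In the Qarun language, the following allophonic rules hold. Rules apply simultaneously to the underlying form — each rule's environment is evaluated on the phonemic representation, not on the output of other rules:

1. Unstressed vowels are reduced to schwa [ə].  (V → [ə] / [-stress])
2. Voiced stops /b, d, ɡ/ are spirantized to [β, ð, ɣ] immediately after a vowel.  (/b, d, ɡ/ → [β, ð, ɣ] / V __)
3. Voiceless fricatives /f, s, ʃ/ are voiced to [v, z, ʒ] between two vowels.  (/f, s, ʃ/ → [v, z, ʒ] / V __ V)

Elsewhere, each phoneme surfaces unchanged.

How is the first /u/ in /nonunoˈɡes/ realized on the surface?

[ə]

/u/ meets the environment for rule 1 (in an unstressed syllable) → [ə].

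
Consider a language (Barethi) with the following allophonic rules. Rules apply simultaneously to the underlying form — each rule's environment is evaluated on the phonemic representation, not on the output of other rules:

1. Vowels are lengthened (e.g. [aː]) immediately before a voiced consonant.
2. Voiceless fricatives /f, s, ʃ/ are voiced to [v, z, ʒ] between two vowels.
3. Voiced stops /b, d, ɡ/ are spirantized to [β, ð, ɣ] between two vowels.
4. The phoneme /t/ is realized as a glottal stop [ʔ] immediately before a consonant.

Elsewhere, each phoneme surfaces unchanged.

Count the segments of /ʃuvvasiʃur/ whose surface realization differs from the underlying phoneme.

4

Segments that undergo a rule: /u/ → [uː] (rule 1); /s/ → [z] (rule 2); /ʃ/ → [ʒ] (rule 2); /u/ → [uː] (rule 1).
All other segments surface unchanged.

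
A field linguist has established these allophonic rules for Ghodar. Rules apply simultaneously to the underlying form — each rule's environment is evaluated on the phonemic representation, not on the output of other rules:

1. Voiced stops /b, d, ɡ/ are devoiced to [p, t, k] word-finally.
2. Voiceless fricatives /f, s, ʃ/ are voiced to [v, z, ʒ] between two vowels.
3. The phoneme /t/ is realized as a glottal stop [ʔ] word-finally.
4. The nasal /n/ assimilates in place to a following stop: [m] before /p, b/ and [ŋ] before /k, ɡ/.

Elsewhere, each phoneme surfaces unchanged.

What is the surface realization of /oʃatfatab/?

/o/ (word-initial): no rule targets it → [o].
/ʃ/ (between /o/ and /a/): between two vowels, so rule 2 applies → [ʒ].
/a/ stays [a].
/t/ — between /a/ and /f/; rule 3 does not apply here → [t].
/f/ (between /t/ and /a/) fails the environment for rule 2, so it stays [f].
/a/ — not in any rule's target class → [a].
/t/ (between /a/ and /a/) fails the environment for rule 3, so it stays [t].
/a/ (between /t/ and /b/): no rule targets it → [a].
/b/ meets the environment for rule 1 (word-finally) → [p].

[oʒatfatap]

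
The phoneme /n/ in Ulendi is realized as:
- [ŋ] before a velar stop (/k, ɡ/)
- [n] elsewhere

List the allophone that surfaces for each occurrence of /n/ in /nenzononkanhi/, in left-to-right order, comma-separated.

[n], [n], [n], [ŋ], [n]

Occurrence 1 (position 1): no conditioning environment matches → elsewhere allophone [n].
Occurrence 2 (position 3): no conditioning environment matches → elsewhere allophone [n].
Occurrence 3 (position 6): no conditioning environment matches → elsewhere allophone [n].
Occurrence 4 (position 8): before a velar stop → [ŋ].
Occurrence 5 (position 11): no conditioning environment matches → elsewhere allophone [n].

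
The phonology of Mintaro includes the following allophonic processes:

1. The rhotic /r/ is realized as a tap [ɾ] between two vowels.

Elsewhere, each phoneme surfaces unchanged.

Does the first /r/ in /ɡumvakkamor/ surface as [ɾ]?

No

/r/ (word-final) is in the target of rule 1 but the environment (between two vowels) is not met → [r].
The actual realization is [r], not [ɾ].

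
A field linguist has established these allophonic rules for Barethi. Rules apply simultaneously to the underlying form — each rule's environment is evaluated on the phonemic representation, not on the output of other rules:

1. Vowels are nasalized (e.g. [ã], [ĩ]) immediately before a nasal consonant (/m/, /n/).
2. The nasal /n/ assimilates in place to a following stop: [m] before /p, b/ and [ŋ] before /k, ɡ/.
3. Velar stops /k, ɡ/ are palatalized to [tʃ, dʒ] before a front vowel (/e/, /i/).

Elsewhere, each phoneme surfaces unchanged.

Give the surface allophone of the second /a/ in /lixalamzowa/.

/a/ meets the environment for rule 1 (before a nasal consonant) → [ã].

[ã]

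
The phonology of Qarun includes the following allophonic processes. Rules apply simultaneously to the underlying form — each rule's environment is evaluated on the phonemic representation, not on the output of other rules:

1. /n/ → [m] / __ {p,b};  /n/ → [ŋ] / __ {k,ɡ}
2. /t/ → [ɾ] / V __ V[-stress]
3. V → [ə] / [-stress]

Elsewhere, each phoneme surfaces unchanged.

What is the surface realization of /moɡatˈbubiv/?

/m/ stays [m].
/o/ (between /m/ and /ɡ/) occurs in an unstressed syllable → [ə] by rule 3.
/ɡ/ (between /o/ and /a/): no rule targets it → [ɡ].
Rule 3 applies to /a/ (between /ɡ/ and /t/: in an unstressed syllable) → [ə].
/t/ (between /a/ and /b/) is in the target of rule 2 but the environment (between a vowel and a following unstressed vowel) is not met → [t].
/b/ stays [b].
/u/ (between /b/ and /b/) is in the target of rule 3 but the environment (in an unstressed syllable) is not met → [u].
/b/ — not in any rule's target class → [b].
/i/ (between /b/ and /v/) occurs in an unstressed syllable → [ə] by rule 3.
/v/ (word-final): no rule targets it → [v].

[məɡətˈbubəv]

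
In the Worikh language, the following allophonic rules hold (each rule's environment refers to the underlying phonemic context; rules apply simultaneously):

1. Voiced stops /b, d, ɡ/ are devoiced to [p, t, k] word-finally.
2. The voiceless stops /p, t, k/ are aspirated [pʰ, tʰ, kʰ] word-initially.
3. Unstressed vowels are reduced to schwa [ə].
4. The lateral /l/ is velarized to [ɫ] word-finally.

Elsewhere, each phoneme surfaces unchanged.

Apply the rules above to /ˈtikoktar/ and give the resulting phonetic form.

[ˈtʰikəktər]

/t/ — word-initial, word-initially — surfaces as [tʰ] (rule 2).
/i/ — between /t/ and /k/; rule 3 does not apply here → [i].
/k/ (between /i/ and /o/) fails the environment for rule 2, so it stays [k].
/o/ (between /k/ and /k/) occurs in an unstressed syllable → [ə] by rule 3.
/k/ (between /o/ and /t/): rule 2 targets it, but not word-initially → unchanged [k].
/t/ — between /k/ and /a/; rule 2 does not apply here → [t].
/a/ (between /t/ and /r/) occurs in an unstressed syllable → [ə] by rule 3.
/r/ stays [r].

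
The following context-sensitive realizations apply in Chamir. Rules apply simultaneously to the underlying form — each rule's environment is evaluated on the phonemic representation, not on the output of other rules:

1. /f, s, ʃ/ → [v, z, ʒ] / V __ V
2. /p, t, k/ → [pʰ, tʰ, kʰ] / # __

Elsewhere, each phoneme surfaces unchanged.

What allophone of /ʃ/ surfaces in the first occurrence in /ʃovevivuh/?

/ʃ/ (word-initial) is in the target of rule 1 but the environment (between two vowels) is not met → [ʃ].

[ʃ]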